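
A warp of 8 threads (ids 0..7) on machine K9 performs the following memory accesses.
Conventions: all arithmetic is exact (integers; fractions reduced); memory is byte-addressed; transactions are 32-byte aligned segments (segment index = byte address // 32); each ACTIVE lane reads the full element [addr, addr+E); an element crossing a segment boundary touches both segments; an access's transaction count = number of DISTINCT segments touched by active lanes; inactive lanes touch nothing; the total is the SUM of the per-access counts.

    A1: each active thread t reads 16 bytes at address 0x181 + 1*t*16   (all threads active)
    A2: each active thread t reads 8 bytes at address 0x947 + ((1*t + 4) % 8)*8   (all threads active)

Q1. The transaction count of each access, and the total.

A1: 5 transactions
A2: 3 transactions

Answer: 5,3; total 8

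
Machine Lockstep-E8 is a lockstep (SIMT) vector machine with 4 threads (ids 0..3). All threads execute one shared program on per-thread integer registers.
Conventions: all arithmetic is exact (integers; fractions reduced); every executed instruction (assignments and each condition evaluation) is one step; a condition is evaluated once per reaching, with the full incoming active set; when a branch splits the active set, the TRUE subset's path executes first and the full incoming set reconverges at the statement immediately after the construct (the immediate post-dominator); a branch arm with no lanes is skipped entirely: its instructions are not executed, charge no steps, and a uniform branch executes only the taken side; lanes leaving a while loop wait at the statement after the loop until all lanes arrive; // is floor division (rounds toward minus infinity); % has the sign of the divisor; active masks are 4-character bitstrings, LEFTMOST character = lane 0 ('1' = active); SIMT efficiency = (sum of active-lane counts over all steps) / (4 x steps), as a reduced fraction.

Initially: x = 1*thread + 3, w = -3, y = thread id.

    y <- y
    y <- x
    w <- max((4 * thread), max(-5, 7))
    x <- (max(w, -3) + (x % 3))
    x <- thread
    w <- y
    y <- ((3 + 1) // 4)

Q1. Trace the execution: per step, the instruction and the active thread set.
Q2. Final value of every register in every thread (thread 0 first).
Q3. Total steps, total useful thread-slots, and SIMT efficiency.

step 0: y <- y                       1111
step 1: y <- x                       1111
step 2: w <- max((4 * thread), max(-5, 7)) 1111
step 3: x <- (max(w, -3) + (x % 3))  1111
step 4: x <- thread                  1111
step 5: w <- y                       1111
step 6: y <- ((3 + 1) // 4)          1111

Answer: 7 steps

x: 0,1,2,3
w: 3,4,5,6
y: 1,1,1,1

steps = 7; useful = 28; efficiency = 28/28 = 1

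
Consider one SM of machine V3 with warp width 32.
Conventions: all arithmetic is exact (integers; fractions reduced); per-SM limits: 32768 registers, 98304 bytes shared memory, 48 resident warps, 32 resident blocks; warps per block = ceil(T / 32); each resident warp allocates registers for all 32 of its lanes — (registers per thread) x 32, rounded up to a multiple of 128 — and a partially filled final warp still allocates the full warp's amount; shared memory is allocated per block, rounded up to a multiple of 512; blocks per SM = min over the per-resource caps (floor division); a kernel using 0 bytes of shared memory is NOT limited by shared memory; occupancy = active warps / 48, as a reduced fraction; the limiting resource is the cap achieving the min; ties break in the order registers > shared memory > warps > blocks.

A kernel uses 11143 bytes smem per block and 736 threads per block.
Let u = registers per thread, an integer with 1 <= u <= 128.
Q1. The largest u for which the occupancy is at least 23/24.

Answer: u = 20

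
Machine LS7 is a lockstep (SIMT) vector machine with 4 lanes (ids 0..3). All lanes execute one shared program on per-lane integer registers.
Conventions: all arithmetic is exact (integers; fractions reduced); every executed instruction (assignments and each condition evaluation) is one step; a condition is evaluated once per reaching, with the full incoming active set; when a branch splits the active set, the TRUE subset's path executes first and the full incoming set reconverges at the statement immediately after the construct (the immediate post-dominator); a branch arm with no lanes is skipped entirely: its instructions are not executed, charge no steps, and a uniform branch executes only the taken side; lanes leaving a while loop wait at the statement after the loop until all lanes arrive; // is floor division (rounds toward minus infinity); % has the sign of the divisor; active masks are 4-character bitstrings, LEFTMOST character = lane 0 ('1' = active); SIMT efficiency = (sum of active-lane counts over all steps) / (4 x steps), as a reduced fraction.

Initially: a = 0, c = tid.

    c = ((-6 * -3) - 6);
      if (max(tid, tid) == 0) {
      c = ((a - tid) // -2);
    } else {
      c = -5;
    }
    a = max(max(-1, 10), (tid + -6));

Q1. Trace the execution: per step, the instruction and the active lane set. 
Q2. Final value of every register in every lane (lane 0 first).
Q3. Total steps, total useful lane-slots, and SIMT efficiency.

step 0: c <- ((-6 * -3) - 6)         1111
step 1: eval (max(tid, tid) == 0)    1111
step 2: c <- ((a - tid) // -2)       1000
step 3: c <- -5                      0111
step 4: a <- max(max(-1, 10), (tid + -6)) 1111

Answer: 5 steps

a: 10,10,10,10
c: 0,-5,-5,-5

steps = 5; useful = 16; efficiency = 16/20 = 4/5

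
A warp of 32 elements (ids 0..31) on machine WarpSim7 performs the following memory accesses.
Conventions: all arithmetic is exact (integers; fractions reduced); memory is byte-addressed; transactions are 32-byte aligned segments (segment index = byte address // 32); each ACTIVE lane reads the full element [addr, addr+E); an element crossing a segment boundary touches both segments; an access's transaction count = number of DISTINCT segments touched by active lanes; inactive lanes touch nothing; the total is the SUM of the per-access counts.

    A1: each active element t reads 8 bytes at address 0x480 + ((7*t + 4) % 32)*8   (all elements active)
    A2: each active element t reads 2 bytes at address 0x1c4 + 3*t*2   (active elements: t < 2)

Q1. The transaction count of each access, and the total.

A1: 8 transactions
A2: 1 transaction

Answer: 8,1; total 9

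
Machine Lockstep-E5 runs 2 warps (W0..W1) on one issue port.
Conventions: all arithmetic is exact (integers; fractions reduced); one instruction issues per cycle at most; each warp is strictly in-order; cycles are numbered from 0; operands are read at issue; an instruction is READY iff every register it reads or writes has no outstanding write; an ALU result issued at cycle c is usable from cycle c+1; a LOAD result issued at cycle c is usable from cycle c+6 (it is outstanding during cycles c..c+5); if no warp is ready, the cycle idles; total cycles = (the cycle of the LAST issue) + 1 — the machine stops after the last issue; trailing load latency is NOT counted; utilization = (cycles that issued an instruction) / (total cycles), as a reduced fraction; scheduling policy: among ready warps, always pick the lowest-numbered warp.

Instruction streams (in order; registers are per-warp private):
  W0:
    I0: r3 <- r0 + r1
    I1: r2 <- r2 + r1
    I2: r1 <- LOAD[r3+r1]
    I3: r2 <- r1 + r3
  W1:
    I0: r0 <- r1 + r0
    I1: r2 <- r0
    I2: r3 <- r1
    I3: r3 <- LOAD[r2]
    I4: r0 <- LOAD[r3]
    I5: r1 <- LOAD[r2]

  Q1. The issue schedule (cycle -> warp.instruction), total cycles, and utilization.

cycle 0: W0.I0
cycle 1: W0.I1
cycle 2: W0.I2
cycle 3: W1.I0
cycle 4: W1.I1
cycle 5: W1.I2
cycle 6: W1.I3
cycle 7: idle
cycle 8: W0.I3
cycle 9: idle
cycle 10: idle
cycle 11: idle
cycle 12: W1.I4
cycle 13: W1.I5

Answer: 14 cycles, utilization 5/7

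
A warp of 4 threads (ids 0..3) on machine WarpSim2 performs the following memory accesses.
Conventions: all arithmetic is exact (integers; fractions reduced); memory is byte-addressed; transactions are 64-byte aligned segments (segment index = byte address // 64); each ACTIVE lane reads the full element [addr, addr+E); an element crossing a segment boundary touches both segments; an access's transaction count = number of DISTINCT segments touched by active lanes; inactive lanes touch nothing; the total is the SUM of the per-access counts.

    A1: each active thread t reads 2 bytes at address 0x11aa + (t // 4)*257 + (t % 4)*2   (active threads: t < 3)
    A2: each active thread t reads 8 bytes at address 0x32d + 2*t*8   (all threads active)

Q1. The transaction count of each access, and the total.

A1: 1 transaction
A2: 2 transactions

Answer: 1,2; total 3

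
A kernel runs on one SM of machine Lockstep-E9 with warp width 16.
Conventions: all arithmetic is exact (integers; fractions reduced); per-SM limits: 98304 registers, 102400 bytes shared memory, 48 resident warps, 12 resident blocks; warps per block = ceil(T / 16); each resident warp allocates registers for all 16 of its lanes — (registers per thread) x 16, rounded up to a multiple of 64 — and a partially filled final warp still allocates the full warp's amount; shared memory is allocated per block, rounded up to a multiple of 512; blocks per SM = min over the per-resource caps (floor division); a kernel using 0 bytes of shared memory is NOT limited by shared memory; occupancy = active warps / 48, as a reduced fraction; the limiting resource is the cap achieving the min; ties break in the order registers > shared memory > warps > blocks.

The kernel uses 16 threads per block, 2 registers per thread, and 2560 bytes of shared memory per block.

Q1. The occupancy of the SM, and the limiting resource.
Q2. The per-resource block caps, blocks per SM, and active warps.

Answer: occupancy 1/4, limited by blocks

registers: 1536 blocks
shared memory: 40 blocks
warps: 48 blocks
blocks: 12 blocks

Answer: 12 blocks, 12 active warps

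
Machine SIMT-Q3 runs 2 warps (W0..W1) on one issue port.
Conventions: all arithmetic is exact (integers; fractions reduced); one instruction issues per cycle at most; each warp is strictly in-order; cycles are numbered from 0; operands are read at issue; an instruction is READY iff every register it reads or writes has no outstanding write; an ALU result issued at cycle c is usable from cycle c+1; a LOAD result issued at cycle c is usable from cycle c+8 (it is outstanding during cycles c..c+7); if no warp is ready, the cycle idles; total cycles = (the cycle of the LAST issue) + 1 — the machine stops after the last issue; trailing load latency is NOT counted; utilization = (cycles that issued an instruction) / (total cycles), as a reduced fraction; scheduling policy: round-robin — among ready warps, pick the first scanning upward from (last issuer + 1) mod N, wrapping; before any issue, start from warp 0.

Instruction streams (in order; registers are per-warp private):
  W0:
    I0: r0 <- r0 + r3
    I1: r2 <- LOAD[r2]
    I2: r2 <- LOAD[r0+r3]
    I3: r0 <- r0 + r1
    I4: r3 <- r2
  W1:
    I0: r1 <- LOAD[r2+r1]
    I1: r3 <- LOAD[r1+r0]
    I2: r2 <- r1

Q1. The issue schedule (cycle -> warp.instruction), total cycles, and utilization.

cycle 0: W0.I0
cycle 1: W1.I0
cycle 2: W0.I1
cycle 3: idle
cycle 4: idle
cycle 5: idle
cycle 6: idle
cycle 7: idle
cycle 8: idle
cycle 9: W1.I1
cycle 10: W0.I2
cycle 11: W1.I2
cycle 12: W0.I3
cycle 13: idle
cycle 14: idle
cycle 15: idle
cycle 16: idle
cycle 17: idle
cycle 18: W0.I4

Answer: 19 cycles, utilization 8/19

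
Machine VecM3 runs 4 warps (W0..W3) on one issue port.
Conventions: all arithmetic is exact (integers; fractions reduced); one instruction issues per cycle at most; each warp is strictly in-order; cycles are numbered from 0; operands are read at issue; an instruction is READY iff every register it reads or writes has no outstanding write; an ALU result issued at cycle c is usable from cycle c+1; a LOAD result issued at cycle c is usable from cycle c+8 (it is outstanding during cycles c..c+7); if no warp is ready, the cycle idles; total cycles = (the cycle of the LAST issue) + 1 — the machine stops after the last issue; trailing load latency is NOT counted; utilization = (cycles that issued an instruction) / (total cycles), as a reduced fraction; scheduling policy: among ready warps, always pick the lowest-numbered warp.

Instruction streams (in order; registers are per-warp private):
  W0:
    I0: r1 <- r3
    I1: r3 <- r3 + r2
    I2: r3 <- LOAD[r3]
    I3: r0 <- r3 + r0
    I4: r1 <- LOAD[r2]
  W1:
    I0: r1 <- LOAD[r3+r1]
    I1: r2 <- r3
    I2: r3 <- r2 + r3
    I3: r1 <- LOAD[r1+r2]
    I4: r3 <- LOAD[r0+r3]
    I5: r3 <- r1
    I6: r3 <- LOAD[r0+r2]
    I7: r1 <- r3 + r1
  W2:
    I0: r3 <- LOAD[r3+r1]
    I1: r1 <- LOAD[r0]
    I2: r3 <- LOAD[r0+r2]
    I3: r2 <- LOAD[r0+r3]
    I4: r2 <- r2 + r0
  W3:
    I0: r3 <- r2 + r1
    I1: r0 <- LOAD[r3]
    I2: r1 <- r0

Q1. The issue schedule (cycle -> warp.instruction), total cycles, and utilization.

cycle 0: W0.I0
cycle 1: W0.I1
cycle 2: W0.I2
cycle 3: W1.I0
cycle 4: W1.I1
cycle 5: W1.I2
cycle 6: W2.I0
cycle 7: W2.I1
cycle 8: W3.I0
cycle 9: W3.I1
cycle 10: W0.I3
cycle 11: W0.I4
cycle 12: W1.I3
cycle 13: W1.I4
cycle 14: W2.I2
cycle 15: idle
cycle 16: idle
cycle 17: W3.I2
cycle 18: idle
cycle 19: idle
cycle 20: idle
cycle 21: W1.I5
cycle 22: W1.I6
cycle 23: W2.I3
cycle 24: idle
cycle 25: idle
cycle 26: idle
cycle 27: idle
cycle 28: idle
cycle 29: idle
cycle 30: W1.I7
cycle 31: W2.I4

Answer: 32 cycles, utilization 21/32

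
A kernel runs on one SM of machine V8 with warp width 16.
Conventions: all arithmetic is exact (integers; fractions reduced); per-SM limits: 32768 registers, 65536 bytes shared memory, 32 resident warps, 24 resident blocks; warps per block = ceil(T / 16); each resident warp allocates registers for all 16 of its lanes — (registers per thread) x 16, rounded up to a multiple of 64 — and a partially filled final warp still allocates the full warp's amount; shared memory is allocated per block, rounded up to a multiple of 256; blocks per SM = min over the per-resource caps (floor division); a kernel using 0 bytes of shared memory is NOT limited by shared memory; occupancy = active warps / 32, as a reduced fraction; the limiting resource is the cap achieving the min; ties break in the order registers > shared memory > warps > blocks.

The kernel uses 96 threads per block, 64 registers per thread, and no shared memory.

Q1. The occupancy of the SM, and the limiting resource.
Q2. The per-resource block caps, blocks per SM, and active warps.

Answer: occupancy 15/16, limited by registers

registers: 5 blocks
shared memory: no limit (kernel uses none)
warps: 5 blocks
blocks: 24 blocks

Answer: 5 blocks, 30 active warps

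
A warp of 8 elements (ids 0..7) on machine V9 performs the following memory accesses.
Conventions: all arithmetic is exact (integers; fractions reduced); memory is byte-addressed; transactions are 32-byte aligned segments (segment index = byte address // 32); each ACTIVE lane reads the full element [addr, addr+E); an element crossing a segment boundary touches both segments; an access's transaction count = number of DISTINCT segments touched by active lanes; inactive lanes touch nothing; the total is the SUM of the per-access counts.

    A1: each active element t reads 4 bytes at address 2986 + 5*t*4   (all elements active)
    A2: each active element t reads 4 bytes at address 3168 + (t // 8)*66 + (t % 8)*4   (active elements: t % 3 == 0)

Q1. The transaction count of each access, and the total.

A1: 5 transactions
A2: 1 transaction

Answer: 5,1; total 6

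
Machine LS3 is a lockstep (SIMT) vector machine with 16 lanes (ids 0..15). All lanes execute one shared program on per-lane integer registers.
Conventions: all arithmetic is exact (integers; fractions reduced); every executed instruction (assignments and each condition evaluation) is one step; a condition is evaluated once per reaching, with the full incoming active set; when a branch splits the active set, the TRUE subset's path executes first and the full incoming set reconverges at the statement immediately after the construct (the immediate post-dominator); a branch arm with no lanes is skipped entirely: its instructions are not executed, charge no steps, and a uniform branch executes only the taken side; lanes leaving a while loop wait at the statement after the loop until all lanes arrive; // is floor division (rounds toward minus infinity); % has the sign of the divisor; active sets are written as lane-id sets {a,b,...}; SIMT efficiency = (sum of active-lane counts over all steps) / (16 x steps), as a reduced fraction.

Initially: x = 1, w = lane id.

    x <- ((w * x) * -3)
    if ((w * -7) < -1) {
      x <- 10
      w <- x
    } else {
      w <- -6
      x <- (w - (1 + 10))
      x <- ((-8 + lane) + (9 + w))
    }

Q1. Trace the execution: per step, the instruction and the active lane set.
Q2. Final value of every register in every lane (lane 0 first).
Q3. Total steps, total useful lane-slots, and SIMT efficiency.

step 0: x <- ((w * x) * -3)          {0,1,2,3,4,5,6,7,8,9,10,11,12,13,14,15}
step 1: eval ((w * -7) < -1)         {0,1,2,3,4,5,6,7,8,9,10,11,12,13,14,15}
step 2: x <- 10                      {1,2,3,4,5,6,7,8,9,10,11,12,13,14,15}
step 3: w <- x                       {1,2,3,4,5,6,7,8,9,10,11,12,13,14,15}
step 4: w <- -6                      {0}
step 5: x <- (w - (1 + 10))          {0}
step 6: x <- ((-8 + lane) + (9 + w)) {0}

Answer: 7 steps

x: -5,10,10,10,10,10,10,10,10,10,10,10,10,10,10,10
w: -6,10,10,10,10,10,10,10,10,10,10,10,10,10,10,10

steps = 7; useful = 65; efficiency = 65/112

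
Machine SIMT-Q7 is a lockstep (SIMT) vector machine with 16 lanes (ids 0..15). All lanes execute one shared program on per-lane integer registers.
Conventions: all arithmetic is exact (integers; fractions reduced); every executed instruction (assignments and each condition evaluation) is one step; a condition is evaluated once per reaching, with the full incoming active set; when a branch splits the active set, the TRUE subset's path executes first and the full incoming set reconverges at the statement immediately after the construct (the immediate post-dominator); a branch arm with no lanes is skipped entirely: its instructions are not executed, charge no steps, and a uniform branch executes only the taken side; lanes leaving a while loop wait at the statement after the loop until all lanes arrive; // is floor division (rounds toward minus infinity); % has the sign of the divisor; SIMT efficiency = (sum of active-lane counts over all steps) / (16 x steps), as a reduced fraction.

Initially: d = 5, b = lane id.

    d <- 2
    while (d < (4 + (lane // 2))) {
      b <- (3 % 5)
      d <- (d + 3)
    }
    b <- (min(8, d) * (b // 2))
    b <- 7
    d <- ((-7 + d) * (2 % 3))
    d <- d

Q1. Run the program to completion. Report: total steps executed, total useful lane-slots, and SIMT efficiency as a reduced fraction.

Answer: 15 steps, 198 useful, 33/40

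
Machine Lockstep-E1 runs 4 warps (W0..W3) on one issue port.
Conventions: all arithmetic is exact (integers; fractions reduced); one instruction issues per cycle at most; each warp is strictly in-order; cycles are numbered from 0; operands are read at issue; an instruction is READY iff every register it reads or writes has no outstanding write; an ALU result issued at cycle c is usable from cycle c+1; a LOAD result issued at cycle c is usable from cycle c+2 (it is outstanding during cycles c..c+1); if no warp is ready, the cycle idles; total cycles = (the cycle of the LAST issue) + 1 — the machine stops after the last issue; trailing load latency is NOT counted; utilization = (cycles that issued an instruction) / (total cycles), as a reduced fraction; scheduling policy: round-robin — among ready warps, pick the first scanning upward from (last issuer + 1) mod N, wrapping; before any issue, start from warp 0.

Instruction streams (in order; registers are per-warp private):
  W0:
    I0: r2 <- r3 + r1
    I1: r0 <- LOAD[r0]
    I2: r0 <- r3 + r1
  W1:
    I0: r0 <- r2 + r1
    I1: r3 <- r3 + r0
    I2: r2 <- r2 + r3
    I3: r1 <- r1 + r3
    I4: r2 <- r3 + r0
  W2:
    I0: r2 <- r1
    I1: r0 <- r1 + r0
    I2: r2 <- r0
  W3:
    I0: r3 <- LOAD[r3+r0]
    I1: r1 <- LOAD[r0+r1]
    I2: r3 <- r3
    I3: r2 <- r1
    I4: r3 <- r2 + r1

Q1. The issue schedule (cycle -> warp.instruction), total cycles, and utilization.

cycle 0: W0.I0
cycle 1: W1.I0
cycle 2: W2.I0
cycle 3: W3.I0
cycle 4: W0.I1
cycle 5: W1.I1
cycle 6: W2.I1
cycle 7: W3.I1
cycle 8: W0.I2
cycle 9: W1.I2
cycle 10: W2.I2
cycle 11: W3.I2
cycle 12: W1.I3
cycle 13: W3.I3
cycle 14: W1.I4
cycle 15: W3.I4

Answer: 16 cycles, utilization 1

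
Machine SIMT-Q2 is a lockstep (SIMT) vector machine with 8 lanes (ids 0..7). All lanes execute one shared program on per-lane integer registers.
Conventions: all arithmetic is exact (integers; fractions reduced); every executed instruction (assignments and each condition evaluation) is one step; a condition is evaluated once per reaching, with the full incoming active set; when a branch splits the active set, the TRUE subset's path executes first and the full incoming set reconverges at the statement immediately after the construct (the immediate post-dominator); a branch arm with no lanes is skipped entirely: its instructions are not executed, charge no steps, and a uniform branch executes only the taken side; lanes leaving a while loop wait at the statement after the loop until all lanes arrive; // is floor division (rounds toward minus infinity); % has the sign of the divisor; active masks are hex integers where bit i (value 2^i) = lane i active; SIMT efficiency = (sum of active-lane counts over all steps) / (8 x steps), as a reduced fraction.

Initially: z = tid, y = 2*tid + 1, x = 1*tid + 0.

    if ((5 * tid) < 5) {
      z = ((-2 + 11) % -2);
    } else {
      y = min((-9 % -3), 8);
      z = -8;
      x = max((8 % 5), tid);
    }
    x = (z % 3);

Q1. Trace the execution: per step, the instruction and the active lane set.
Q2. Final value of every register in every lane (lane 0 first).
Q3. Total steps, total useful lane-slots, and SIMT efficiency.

step 0: eval ((5 * tid) < 5)         0xff
step 1: z <- ((-2 + 11) % -2)        0x01
step 2: y <- min((-9 % -3), 8)       0xfe
step 3: z <- -8                      0xfe
step 4: x <- max((8 % 5), tid)       0xfe
step 5: x <- (z % 3)                 0xff

Answer: 6 steps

z: -1,-8,-8,-8,-8,-8,-8,-8
y: 1,0,0,0,0,0,0,0
x: 2,1,1,1,1,1,1,1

steps = 6; useful = 38; efficiency = 38/48 = 19/24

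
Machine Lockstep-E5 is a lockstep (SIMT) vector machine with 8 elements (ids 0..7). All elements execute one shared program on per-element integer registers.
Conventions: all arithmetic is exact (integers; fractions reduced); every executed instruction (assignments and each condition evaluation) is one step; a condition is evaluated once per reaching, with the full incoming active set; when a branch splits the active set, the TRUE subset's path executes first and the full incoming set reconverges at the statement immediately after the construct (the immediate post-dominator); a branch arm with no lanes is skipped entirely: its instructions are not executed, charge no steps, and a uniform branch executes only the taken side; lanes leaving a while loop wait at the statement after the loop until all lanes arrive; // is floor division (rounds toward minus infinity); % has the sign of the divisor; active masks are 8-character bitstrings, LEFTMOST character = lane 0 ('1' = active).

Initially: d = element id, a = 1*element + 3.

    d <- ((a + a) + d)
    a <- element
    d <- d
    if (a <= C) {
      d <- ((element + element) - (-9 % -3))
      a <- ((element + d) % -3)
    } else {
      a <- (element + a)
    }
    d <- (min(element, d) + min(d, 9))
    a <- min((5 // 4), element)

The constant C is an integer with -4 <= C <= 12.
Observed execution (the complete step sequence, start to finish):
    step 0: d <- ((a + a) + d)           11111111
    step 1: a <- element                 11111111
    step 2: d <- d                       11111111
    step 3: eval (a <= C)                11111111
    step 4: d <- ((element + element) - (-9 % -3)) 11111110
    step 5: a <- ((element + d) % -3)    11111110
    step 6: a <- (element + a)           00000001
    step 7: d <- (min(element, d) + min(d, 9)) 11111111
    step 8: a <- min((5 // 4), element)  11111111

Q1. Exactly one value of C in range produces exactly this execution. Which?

Answer: C = 6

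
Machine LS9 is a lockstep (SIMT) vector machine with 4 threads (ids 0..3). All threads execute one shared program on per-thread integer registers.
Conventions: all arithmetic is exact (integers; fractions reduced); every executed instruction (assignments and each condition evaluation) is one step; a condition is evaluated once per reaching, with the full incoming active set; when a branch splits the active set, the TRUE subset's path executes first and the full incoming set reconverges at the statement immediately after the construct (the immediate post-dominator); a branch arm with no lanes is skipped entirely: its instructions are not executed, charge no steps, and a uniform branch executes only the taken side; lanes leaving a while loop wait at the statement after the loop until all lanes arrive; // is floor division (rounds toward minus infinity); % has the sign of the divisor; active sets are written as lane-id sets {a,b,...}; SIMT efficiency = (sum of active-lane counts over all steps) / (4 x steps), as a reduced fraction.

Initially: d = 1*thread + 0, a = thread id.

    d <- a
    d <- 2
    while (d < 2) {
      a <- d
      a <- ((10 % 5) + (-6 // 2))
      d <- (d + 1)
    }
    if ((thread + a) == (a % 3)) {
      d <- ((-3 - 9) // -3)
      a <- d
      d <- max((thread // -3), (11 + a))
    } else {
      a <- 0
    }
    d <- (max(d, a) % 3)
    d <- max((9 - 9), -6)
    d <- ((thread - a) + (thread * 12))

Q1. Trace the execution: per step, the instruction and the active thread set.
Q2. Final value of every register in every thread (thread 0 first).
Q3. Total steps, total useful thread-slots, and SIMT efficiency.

step 0: d <- a                       {0,1,2,3}
step 1: d <- 2                       {0,1,2,3}
step 2: eval (d < 2)                 {0,1,2,3}
step 3: eval ((thread + a) == (a % 3)) {0,1,2,3}
step 4: d <- ((-3 - 9) // -3)        {0}
step 5: a <- d                       {0}
step 6: d <- max((thread // -3), (11 + a)) {0}
step 7: a <- 0                       {1,2,3}
step 8: d <- (max(d, a) % 3)         {0,1,2,3}
step 9: d <- max((9 - 9), -6)        {0,1,2,3}
step 10: d <- ((thread - a) + (thread * 12)) {0,1,2,3}

Answer: 11 steps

d: -4,13,26,39
a: 4,0,0,0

steps = 11; useful = 34; efficiency = 34/44 = 17/22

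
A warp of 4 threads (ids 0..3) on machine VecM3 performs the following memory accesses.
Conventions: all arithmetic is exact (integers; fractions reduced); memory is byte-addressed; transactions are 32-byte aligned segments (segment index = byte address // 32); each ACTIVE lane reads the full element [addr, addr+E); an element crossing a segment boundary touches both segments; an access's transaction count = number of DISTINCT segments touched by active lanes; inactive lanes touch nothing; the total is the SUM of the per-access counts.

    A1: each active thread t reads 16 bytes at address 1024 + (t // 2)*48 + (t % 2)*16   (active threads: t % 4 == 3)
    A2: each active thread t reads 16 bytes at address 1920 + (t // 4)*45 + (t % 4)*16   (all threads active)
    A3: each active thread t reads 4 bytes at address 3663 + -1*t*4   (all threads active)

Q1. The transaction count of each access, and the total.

A1: 1 transaction
A2: 2 transactions
A3: 1 transaction

Answer: 1,2,1; total 4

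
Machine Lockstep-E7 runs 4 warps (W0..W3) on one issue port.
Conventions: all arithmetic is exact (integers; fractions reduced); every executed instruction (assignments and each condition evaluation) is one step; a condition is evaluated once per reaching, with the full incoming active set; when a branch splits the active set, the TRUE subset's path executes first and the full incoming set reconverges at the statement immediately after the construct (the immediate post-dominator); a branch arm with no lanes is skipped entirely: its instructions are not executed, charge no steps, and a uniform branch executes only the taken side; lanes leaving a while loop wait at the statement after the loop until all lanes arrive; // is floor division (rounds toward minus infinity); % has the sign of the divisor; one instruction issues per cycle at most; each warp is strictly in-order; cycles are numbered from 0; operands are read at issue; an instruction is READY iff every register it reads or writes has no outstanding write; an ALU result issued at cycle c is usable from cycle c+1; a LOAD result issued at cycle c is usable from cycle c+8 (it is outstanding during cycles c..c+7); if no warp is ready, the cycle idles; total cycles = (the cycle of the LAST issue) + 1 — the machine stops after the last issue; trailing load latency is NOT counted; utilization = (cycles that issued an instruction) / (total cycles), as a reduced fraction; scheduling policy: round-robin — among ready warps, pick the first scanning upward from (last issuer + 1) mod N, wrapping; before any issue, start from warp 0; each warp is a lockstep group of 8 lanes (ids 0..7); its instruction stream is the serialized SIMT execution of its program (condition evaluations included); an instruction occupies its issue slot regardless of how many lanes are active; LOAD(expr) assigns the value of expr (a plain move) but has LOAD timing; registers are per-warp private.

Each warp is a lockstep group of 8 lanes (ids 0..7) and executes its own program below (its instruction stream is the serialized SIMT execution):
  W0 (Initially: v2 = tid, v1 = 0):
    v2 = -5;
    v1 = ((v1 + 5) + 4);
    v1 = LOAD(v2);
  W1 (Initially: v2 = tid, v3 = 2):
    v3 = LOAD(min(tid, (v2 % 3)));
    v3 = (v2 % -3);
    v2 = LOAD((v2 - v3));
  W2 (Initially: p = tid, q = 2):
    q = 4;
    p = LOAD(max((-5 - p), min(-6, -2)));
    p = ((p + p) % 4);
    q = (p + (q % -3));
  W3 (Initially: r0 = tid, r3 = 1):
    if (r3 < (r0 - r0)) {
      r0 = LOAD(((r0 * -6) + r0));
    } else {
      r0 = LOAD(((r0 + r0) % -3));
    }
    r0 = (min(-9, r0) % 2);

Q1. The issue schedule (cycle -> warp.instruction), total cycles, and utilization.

cycle 0: W0.I0
cycle 1: W1.I0
cycle 2: W2.I0
cycle 3: W3.I0
cycle 4: W0.I1
cycle 5: W2.I1
cycle 6: W3.I1
cycle 7: W0.I2
cycle 8: idle
cycle 9: W1.I1
cycle 10: W1.I2
cycle 11: idle
cycle 12: idle
cycle 13: W2.I2
cycle 14: W3.I2
cycle 15: W2.I3

Answer: 16 cycles, utilization 13/16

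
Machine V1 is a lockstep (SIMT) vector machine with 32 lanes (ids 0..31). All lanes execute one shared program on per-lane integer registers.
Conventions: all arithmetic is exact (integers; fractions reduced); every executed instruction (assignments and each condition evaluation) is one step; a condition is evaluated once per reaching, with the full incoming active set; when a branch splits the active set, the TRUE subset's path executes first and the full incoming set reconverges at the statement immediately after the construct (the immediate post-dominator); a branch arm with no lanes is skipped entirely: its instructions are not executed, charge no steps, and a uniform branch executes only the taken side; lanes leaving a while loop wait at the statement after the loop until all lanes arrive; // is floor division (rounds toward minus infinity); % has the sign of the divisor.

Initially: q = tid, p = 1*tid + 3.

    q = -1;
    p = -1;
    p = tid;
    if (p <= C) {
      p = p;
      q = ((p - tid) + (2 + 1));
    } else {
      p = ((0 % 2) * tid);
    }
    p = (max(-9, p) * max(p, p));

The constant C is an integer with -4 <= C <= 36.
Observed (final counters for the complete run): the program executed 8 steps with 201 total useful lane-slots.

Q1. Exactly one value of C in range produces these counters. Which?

Answer: C = 8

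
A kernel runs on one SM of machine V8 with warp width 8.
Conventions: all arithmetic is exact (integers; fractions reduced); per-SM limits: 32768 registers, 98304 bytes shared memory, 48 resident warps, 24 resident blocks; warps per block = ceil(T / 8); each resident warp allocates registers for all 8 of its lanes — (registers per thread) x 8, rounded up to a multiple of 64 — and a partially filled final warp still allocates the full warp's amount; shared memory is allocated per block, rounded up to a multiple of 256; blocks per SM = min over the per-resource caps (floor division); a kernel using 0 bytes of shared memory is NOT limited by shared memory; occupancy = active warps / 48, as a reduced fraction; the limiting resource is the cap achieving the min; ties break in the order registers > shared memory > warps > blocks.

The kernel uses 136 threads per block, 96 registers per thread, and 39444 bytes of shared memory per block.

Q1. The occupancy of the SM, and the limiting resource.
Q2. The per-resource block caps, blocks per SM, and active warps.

Answer: occupancy 17/24, limited by registers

registers: 2 blocks
shared memory: 2 blocks
warps: 2 blocks
blocks: 24 blocks

Answer: 2 blocks, 34 active warps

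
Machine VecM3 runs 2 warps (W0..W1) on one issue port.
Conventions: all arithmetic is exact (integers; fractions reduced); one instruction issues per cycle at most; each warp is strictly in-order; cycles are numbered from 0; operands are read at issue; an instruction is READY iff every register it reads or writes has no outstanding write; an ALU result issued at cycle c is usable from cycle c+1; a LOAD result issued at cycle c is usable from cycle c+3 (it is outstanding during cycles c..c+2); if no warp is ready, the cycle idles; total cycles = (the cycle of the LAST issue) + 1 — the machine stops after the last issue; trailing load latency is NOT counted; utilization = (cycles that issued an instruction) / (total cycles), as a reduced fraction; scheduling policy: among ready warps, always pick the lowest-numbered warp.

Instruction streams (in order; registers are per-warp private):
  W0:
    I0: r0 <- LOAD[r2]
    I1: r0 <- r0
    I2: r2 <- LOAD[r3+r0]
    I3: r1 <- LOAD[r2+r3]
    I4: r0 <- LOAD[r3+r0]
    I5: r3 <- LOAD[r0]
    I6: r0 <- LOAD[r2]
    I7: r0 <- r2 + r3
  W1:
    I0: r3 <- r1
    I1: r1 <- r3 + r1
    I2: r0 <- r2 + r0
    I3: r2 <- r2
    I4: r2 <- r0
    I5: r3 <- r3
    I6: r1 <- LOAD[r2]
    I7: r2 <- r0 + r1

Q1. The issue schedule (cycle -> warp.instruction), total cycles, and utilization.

cycle 0: W0.I0
cycle 1: W1.I0
cycle 2: W1.I1
cycle 3: W0.I1
cycle 4: W0.I2
cycle 5: W1.I2
cycle 6: W1.I3
cycle 7: W0.I3
cycle 8: W0.I4
cycle 9: W1.I4
cycle 10: W1.I5
cycle 11: W0.I5
cycle 12: W0.I6
cycle 13: W1.I6
cycle 14: idle
cycle 15: W0.I7
cycle 16: W1.I7

Answer: 17 cycles, utilization 16/17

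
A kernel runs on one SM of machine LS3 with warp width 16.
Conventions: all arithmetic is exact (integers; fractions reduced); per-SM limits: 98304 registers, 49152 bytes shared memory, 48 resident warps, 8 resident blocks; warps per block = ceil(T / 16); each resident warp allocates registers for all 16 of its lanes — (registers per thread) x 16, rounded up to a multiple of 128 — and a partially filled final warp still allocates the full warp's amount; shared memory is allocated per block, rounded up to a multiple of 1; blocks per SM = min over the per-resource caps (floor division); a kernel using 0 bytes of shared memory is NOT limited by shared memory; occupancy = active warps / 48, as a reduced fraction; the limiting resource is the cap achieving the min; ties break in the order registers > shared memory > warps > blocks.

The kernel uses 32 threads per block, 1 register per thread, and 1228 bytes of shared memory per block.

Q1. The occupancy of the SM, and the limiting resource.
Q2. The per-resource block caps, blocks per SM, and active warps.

Answer: occupancy 1/3, limited by blocks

registers: 384 blocks
shared memory: 40 blocks
warps: 24 blocks
blocks: 8 blocks

Answer: 8 blocks, 16 active warps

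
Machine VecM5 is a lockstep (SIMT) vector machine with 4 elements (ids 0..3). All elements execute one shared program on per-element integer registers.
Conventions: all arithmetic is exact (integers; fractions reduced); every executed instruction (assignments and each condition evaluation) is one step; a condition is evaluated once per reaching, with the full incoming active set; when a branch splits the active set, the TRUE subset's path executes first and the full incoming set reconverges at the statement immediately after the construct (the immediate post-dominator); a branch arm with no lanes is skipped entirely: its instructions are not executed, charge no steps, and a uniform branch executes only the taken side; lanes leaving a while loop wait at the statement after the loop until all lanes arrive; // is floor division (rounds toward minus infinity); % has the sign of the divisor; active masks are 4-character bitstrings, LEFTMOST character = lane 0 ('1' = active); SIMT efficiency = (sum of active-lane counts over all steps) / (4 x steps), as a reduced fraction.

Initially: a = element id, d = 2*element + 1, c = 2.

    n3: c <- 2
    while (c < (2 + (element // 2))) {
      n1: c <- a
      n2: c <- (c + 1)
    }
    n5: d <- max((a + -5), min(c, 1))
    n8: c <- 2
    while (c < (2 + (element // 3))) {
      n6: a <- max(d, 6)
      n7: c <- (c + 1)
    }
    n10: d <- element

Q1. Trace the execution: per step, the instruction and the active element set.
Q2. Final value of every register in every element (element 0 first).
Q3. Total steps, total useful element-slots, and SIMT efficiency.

step 0: c <- 2                       1111
step 1: eval (c < (2 + (element // 2))) 1111
step 2: c <- a                       0011
step 3: c <- (c + 1)                 0011
step 4: eval (c < (2 + (element // 2))) 0011
step 5: d <- max((a + -5), min(c, 1)) 1111
step 6: c <- 2                       1111
step 7: eval (c < (2 + (element // 3))) 1111
step 8: a <- max(d, 6)               0001
step 9: c <- (c + 1)                 0001
step 10: eval (c < (2 + (element // 3))) 0001
step 11: d <- element                 1111

Answer: 12 steps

a: 0,1,2,6
d: 0,1,2,3
c: 2,2,2,3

steps = 12; useful = 33; efficiency = 33/48 = 11/16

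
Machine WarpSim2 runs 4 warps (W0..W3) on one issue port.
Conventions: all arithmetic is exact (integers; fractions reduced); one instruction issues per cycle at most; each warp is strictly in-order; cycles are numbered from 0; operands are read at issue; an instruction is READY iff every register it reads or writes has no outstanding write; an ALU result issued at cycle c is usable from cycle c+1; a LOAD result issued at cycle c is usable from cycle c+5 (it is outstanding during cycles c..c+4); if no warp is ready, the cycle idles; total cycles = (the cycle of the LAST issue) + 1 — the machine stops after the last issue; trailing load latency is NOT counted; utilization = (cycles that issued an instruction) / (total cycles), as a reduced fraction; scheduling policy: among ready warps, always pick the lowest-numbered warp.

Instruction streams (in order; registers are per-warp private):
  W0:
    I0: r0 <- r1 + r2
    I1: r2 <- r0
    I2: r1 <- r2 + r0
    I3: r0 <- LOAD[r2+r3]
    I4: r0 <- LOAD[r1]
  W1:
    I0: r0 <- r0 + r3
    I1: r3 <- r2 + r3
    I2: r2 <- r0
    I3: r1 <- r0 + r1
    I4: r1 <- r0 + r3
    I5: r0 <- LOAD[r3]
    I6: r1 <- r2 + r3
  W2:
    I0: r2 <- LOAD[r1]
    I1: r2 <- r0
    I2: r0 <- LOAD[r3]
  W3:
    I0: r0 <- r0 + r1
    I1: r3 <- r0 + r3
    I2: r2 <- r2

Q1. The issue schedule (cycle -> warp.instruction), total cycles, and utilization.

cycle 0: W0.I0
cycle 1: W0.I1
cycle 2: W0.I2
cycle 3: W0.I3
cycle 4: W1.I0
cycle 5: W1.I1
cycle 6: W1.I2
cycle 7: W1.I3
cycle 8: W0.I4
cycle 9: W1.I4
cycle 10: W1.I5
cycle 11: W1.I6
cycle 12: W2.I0
cycle 13: W3.I0
cycle 14: W3.I1
cycle 15: W3.I2
cycle 16: idle
cycle 17: W2.I1
cycle 18: W2.I2

Answer: 19 cycles, utilization 18/19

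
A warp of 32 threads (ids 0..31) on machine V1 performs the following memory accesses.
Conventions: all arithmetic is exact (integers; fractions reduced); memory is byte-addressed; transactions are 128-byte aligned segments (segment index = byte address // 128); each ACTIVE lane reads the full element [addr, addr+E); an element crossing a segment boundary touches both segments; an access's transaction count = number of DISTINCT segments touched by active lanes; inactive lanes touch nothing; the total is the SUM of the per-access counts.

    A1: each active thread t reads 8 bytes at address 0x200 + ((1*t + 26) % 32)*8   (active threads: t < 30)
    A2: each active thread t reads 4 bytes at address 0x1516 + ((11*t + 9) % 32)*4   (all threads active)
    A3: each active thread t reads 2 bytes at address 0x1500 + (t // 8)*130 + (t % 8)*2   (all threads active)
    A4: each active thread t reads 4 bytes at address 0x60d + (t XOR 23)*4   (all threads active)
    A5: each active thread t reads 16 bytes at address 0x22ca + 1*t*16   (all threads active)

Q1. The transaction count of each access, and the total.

A1: 2 transactions
A2: 2 transactions
A3: 4 transactions
A4: 2 transactions
A5: 5 transactions

Answer: 2,2,4,2,5; total 15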